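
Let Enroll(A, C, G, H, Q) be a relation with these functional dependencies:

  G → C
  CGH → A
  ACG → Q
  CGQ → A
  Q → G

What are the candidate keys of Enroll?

Attribute H never appears on the right-hand side of any dependency, so H must belong to every candidate key.
{H}⁺ = {H}, which is not all of the schema, so we must add further attributes.
{G, H}⁺: G→C adds C; CGH→A adds A; ACG→Q adds Q → {A, C, G, H, Q}.
{H, Q}⁺: Q→G adds G; G→C adds C; CGH→A adds A → {A, C, G, H, Q}.
Any other superkey contains one of these as a subset, so there are no further candidate keys.

{G, H}; {H, Q}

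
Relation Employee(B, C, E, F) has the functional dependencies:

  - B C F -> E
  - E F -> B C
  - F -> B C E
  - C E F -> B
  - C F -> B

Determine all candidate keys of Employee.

F

Attribute F never appears on the right-hand side of any dependency, so F must belong to every candidate key.
{F}⁺ = {B, C, E, F}, which is all of the schema, so {F} is the only candidate key.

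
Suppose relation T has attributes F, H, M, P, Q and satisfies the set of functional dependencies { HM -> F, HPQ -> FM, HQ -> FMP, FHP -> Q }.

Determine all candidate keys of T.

Attribute H never appears on the right-hand side of any dependency, so H must belong to every candidate key.
{H}⁺ = {H}, which is not all of the schema, so we must add further attributes.
{H, Q}⁺: HQ→FMP adds F, M, P → {F, H, M, P, Q}.
{F, H, P}⁺: FHP→Q adds Q; HPQ→FM adds M → {F, H, M, P, Q}.
{H, M, P}⁺: HM→F adds F; FHP→Q adds Q → {F, H, M, P, Q}.
Any other superkey contains one of these as a subset, so there are no further candidate keys.

{H, Q}, {F, H, P}, {H, M, P}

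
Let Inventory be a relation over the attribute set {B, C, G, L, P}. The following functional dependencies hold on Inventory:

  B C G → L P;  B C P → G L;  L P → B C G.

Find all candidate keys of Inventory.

{L, P}, {B, C, G}, {B, C, P}

{L, P}⁺: LP→BCG adds B, C, G → {B, C, G, L, P}. Minimal: {P}⁺ = {P}; {L}⁺ = {L} — none reach the full schema.
{B, C, G}⁺: BCG→LP adds L, P → {B, C, G, L, P}. Minimal: {C, G}⁺ = {C, G}; {B, G}⁺ = {B, G}; {B, C}⁺ = {B, C} — none reach the full schema.
{B, C, P}⁺: BCP→GL adds G, L → {B, C, G, L, P}. Minimal: {C, P}⁺ = {C, P}; {B, P}⁺ = {B, P}; {B, C}⁺ = {B, C} — none reach the full schema.
Any other superkey contains one of these as a subset, so there are no further candidate keys.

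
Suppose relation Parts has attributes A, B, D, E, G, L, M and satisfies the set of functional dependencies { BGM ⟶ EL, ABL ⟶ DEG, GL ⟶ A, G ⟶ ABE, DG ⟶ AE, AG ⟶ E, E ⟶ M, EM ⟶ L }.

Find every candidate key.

{G}⁺: G→ABE adds A, B, E; E→M adds M; EM→L adds L; ABL→DEG adds D → {A, B, D, E, G, L, M}.
{A, B, E}⁺: E→M adds M; EM→L adds L; ABL→DEG adds D, G → {A, B, D, E, G, L, M}. Minimal: {B, E}⁺ = {B, E, L, M}; {A, E}⁺ = {A, E, L, M}; {A, B}⁺ = {A, B} — none reach the full schema.
{A, B, L}⁺: ABL→DEG adds D, E, G; E→M adds M → {A, B, D, E, G, L, M}. Minimal: {B, L}⁺ = {B, L}; {A, L}⁺ = {A, L}; {A, B}⁺ = {A, B} — none reach the full schema.
Any other superkey contains one of these as a subset, so there are no further candidate keys.

{G}, {A, B, E}, {A, B, L}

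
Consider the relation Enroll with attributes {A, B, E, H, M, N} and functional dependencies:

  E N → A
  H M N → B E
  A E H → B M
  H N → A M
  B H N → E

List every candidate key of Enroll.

Attributes H, N never appear on any right-hand side, so every candidate key must contain {H, N}.
{H, N}⁺ = {A, B, E, H, M, N}, which is all of the schema, so {H, N} is the only candidate key.

(H, N)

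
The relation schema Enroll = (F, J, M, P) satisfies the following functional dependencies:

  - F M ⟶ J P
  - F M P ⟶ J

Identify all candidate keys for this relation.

{F, M}

Attributes F, M never appear on any right-hand side, so every candidate key must contain {F, M}.
{F, M}⁺ = {F, J, M, P}, which is all of the schema, so {F, M} is the only candidate key.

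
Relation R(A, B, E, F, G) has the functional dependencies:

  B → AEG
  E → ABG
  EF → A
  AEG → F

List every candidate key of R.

{B}⁺: B→AEG adds A, E, G; AEG→F adds F → {A, B, E, F, G}.
{E}⁺: E→ABG adds A, B, G; AEG→F adds F → {A, B, E, F, G}.
Any other superkey contains one of these as a subset, so there are no further candidate keys.

{B}; {E}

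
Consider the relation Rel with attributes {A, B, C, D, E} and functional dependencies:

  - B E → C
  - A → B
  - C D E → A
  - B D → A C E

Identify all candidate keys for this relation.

Attribute D never appears on the right-hand side of any dependency, so D must belong to every candidate key.
{D}⁺ = {D}, which is not all of the schema, so we must add further attributes.
{A, D}⁺: A→B adds B; BD→ACE adds C, E → {A, B, C, D, E}. Minimal: {D}⁺ = {D}; {A}⁺ = {A, B} — none reach the full schema.
{B, D}⁺: BD→ACE adds A, C, E → {A, B, C, D, E}. Minimal: {D}⁺ = {D}; {B}⁺ = {B} — none reach the full schema.
{C, D, E}⁺: CDE→A adds A; A→B adds B → {A, B, C, D, E}. Minimal: {D, E}⁺ = {D, E}; {C, E}⁺ = {C, E}; {C, D}⁺ = {C, D} — none reach the full schema.

{A, D}; {B, D}; {C, D, E}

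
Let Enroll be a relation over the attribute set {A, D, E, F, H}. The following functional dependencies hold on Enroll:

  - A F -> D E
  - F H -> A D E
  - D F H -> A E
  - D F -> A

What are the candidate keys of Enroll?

{F, H}

Attributes F, H never appear on any right-hand side, so every candidate key must contain {F, H}.
{F, H}⁺ = {A, D, E, F, H}, which is all of the schema, so {F, H} is the only candidate key.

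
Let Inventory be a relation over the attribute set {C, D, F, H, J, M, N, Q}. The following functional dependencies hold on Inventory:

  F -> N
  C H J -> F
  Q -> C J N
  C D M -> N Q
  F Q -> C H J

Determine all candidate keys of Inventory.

Attributes D, M never appear on any right-hand side, so every candidate key must contain {D, M}.
{D, M}⁺ = {D, M}, which is not all of the schema, so we must add further attributes.
{C, D, F, M}⁺: F→N adds N; CDM→NQ adds Q; FQ→CHJ adds H, J → {C, D, F, H, J, M, N, Q}. Minimal: {D, F, M}⁺ = {D, F, M, N}; {C, F, M}⁺ = {C, F, M, N}; {C, D, M}⁺ = {C, D, J, M, N, Q}; … — none reach the full schema.
{C, D, H, M}⁺: CDM→NQ adds N, Q; Q→CJN adds J; CHJ→F adds F → {C, D, F, H, J, M, N, Q}. Minimal: {D, H, M}⁺ = {D, H, M}; {C, H, M}⁺ = {C, H, M}; {C, D, M}⁺ = {C, D, J, M, N, Q}; … — none reach the full schema.
{D, F, M, Q}⁺: F→N adds N; Q→CJN adds C, J; FQ→CHJ adds H → {C, D, F, H, J, M, N, Q}. Minimal: {F, M, Q}⁺ = {C, F, H, J, M, N, Q}; {D, M, Q}⁺ = {C, D, J, M, N, Q}; {D, F, Q}⁺ = {C, D, F, H, J, N, Q}; … — none reach the full schema.
{D, H, M, Q}⁺: Q→CJN adds C, J, N; CHJ→F adds F → {C, D, F, H, J, M, N, Q}. Minimal: {H, M, Q}⁺ = {C, F, H, J, M, N, Q}; {D, M, Q}⁺ = {C, D, J, M, N, Q}; {D, H, Q}⁺ = {C, D, F, H, J, N, Q}; … — none reach the full schema.

CDFM; CDHM; DFMQ; DHMQ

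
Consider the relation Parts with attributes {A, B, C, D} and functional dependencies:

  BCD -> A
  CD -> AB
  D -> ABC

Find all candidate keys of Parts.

D

{D}⁺: D→ABC adds A, B, C → {A, B, C, D}.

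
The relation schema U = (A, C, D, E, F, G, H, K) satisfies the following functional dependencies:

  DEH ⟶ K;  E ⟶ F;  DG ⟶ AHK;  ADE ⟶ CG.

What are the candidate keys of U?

ADE, DEG

Attributes D, E never appear on any right-hand side, so every candidate key must contain {D, E}.
{D, E}⁺ = {D, E, F}, which is not all of the schema, so we must add further attributes.
{A, D, E}⁺: E→F adds F; ADE→CG adds C, G; DG→AHK adds H, K → {A, C, D, E, F, G, H, K}. Minimal: {D, E}⁺ = {D, E, F}; {A, E}⁺ = {A, E, F}; {A, D}⁺ = {A, D} — none reach the full schema.
{D, E, G}⁺: E→F adds F; DG→AHK adds A, H, K; ADE→CG adds C → {A, C, D, E, F, G, H, K}. Minimal: {E, G}⁺ = {E, F, G}; {D, G}⁺ = {A, D, G, H, K}; {D, E}⁺ = {D, E, F} — none reach the full schema.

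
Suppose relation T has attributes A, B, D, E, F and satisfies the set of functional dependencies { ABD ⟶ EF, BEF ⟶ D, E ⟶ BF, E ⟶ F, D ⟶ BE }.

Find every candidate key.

{A, D}, {A, E}

Attribute A never appears on the right-hand side of any dependency, so A must belong to every candidate key.
{A}⁺ = {A}, which is not all of the schema, so we must add further attributes.
{A, D}⁺: D→BE adds B, E; ABD→EF adds F → {A, B, D, E, F}. Minimal: {D}⁺ = {B, D, E, F}; {A}⁺ = {A} — none reach the full schema.
{A, E}⁺: E→BF adds B, F; BEF→D adds D → {A, B, D, E, F}. Minimal: {E}⁺ = {B, D, E, F}; {A}⁺ = {A} — none reach the full schema.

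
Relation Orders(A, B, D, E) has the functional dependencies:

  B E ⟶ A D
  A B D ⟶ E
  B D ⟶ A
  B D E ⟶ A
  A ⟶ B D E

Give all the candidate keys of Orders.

(A), (B, D), (B, E)

{A}⁺: A→BDE adds B, D, E → {A, B, D, E}.
{B, D}⁺: BD→A adds A; A→BDE adds E → {A, B, D, E}.
{B, E}⁺: BE→AD adds A, D → {A, B, D, E}.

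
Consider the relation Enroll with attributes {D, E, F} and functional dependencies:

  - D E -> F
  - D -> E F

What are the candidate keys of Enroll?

Attribute D never appears on the right-hand side of any dependency, so D must belong to every candidate key.
{D}⁺ = {D, E, F}, which is all of the schema, so {D} is the only candidate key.

D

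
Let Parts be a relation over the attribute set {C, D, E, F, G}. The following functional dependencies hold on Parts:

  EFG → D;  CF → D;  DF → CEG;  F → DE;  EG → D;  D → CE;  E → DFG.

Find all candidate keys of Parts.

(D), (E), (F)

{D}⁺: D→CE adds C, E; E→DFG adds F, G → {C, D, E, F, G}.
{E}⁺: E→DFG adds D, F, G; DF→CEG adds C → {C, D, E, F, G}.
{F}⁺: F→DE adds D, E; D→CE adds C; E→DFG adds G → {C, D, E, F, G}.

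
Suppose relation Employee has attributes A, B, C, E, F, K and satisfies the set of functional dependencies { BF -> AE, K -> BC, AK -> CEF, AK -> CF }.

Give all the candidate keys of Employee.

{A, K}, {F, K}

Attribute K never appears on the right-hand side of any dependency, so K must belong to every candidate key.
{K}⁺ = {B, C, K}, which is not all of the schema, so we must add further attributes.
{A, K}⁺: K→BC adds B, C; AK→CEF adds E, F → {A, B, C, E, F, K}. Minimal: {K}⁺ = {B, C, K}; {A}⁺ = {A} — none reach the full schema.
{F, K}⁺: K→BC adds B, C; BF→AE adds A, E → {A, B, C, E, F, K}. Minimal: {K}⁺ = {B, C, K}; {F}⁺ = {F} — none reach the full schema.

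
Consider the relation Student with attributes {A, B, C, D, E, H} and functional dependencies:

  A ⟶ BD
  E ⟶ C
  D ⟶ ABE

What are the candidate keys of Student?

{A, H}, {D, H}

{A, H}⁺: A→BD adds B, D; D→ABE adds E; E→C adds C → {A, B, C, D, E, H}. Minimal: {H}⁺ = {H}; {A}⁺ = {A, B, C, D, E} — none reach the full schema.
{D, H}⁺: D→ABE adds A, B, E; E→C adds C → {A, B, C, D, E, H}. Minimal: {H}⁺ = {H}; {D}⁺ = {A, B, C, D, E} — none reach the full schema.
Any other superkey contains one of these as a subset, so there are no further candidate keys.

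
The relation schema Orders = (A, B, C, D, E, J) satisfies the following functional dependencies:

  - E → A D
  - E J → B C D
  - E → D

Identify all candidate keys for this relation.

{E, J}

Attributes E, J never appear on any right-hand side, so every candidate key must contain {E, J}.
{E, J}⁺ = {A, B, C, D, E, J}, which is all of the schema, so {E, J} is the only candidate key.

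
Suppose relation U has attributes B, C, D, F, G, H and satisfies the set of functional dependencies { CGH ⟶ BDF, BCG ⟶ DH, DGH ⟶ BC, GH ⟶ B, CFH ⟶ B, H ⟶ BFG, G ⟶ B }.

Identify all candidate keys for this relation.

{C, G}, {C, H}, {D, H}

{C, G}⁺: G→B adds B; BCG→DH adds D, H; H→BFG adds F → {B, C, D, F, G, H}. Minimal: {G}⁺ = {B, G}; {C}⁺ = {C} — none reach the full schema.
{C, H}⁺: H→BFG adds B, F, G; CGH→BDF adds D → {B, C, D, F, G, H}. Minimal: {H}⁺ = {B, F, G, H}; {C}⁺ = {C} — none reach the full schema.
{D, H}⁺: H→BFG adds B, F, G; DGH→BC adds C → {B, C, D, F, G, H}. Minimal: {H}⁺ = {B, F, G, H}; {D}⁺ = {D} — none reach the full schema.
Any other superkey contains one of these as a subset, so there are no further candidate keys.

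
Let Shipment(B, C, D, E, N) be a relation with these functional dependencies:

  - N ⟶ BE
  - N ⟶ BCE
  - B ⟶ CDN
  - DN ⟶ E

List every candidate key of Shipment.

{B}⁺: B→CDN adds C, D, N; DN→E adds E → {B, C, D, E, N}.
{N}⁺: N→BE adds B, E; N→BCE adds C; B→CDN adds D → {B, C, D, E, N}.
Any other superkey contains one of these as a subset, so there are no further candidate keys.

(B), (N)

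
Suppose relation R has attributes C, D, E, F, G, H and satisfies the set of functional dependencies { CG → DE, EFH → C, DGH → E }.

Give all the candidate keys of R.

Attributes F, G, H never appear on any right-hand side, so every candidate key must contain {F, G, H}.
{F, G, H}⁺ = {F, G, H}, which is not all of the schema, so we must add further attributes.
{C, F, G, H}⁺: CG→DE adds D, E → {C, D, E, F, G, H}. Minimal: {F, G, H}⁺ = {F, G, H}; {C, G, H}⁺ = {C, D, E, G, H}; {C, F, H}⁺ = {C, F, H}; … — none reach the full schema.
{D, F, G, H}⁺: DGH→E adds E; EFH→C adds C → {C, D, E, F, G, H}. Minimal: {F, G, H}⁺ = {F, G, H}; {D, G, H}⁺ = {D, E, G, H}; {D, F, H}⁺ = {D, F, H}; … — none reach the full schema.
{E, F, G, H}⁺: EFH→C adds C; CG→DE adds D → {C, D, E, F, G, H}. Minimal: {F, G, H}⁺ = {F, G, H}; {E, G, H}⁺ = {E, G, H}; {E, F, H}⁺ = {C, E, F, H}; … — none reach the full schema.
Any other superkey contains one of these as a subset, so there are no further candidate keys.

{C, F, G, H}, {D, F, G, H}, {E, F, G, H}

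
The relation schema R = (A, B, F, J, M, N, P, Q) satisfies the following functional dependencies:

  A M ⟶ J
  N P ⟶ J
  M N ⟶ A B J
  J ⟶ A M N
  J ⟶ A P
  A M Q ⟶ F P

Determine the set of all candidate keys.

Attribute Q never appears on the right-hand side of any dependency, so Q must belong to every candidate key.
{Q}⁺ = {Q}, which is not all of the schema, so we must add further attributes.
{J, Q}⁺: J→AMN adds A, M, N; J→AP adds P; AMQ→FP adds F; MN→ABJ adds B → {A, B, F, J, M, N, P, Q}. Minimal: {Q}⁺ = {Q}; {J}⁺ = {A, B, J, M, N, P} — none reach the full schema.
{A, M, Q}⁺: AM→J adds J; J→AMN adds N; J→AP adds P; AMQ→FP adds F; MN→ABJ adds B → {A, B, F, J, M, N, P, Q}. Minimal: {M, Q}⁺ = {M, Q}; {A, Q}⁺ = {A, Q}; {A, M}⁺ = {A, B, J, M, N, P} — none reach the full schema.
{M, N, Q}⁺: MN→ABJ adds A, B, J; J→AP adds P; AMQ→FP adds F → {A, B, F, J, M, N, P, Q}. Minimal: {N, Q}⁺ = {N, Q}; {M, Q}⁺ = {M, Q}; {M, N}⁺ = {A, B, J, M, N, P} — none reach the full schema.
{N, P, Q}⁺: NP→J adds J; J→AMN adds A, M; AMQ→FP adds F; MN→ABJ adds B → {A, B, F, J, M, N, P, Q}. Minimal: {P, Q}⁺ = {P, Q}; {N, Q}⁺ = {N, Q}; {N, P}⁺ = {A, B, J, M, N, P} — none reach the full schema.

(J, Q), (A, M, Q), (M, N, Q), (N, P, Q)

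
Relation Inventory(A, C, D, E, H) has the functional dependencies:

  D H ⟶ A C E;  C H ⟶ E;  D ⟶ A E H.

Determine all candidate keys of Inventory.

Attribute D never appears on the right-hand side of any dependency, so D must belong to every candidate key.
{D}⁺ = {A, C, D, E, H}, which is all of the schema, so {D} is the only candidate key.

(D)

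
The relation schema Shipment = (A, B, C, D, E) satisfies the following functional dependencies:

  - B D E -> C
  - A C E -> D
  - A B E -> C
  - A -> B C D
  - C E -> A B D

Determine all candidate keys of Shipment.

{A, E}, {C, E}, {B, D, E}

Attribute E never appears on the right-hand side of any dependency, so E must belong to every candidate key.
{E}⁺ = {E}, which is not all of the schema, so we must add further attributes.
{A, E}⁺: A→BCD adds B, C, D → {A, B, C, D, E}. Minimal: {E}⁺ = {E}; {A}⁺ = {A, B, C, D} — none reach the full schema.
{C, E}⁺: CE→ABD adds A, B, D → {A, B, C, D, E}. Minimal: {E}⁺ = {E}; {C}⁺ = {C} — none reach the full schema.
{B, D, E}⁺: BDE→C adds C; CE→ABD adds A → {A, B, C, D, E}. Minimal: {D, E}⁺ = {D, E}; {B, E}⁺ = {B, E}; {B, D}⁺ = {B, D} — none reach the full schema.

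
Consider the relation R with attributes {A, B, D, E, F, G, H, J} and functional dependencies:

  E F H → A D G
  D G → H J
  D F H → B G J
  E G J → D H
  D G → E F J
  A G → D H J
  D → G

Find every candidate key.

{D}⁺: D→G adds G; DG→HJ adds H, J; DG→EFJ adds E, F; EFH→ADG adds A; DFH→BGJ adds B → {A, B, D, E, F, G, H, J}.
{A, G}⁺: AG→DHJ adds D, H, J; DG→EFJ adds E, F; DFH→BGJ adds B → {A, B, D, E, F, G, H, J}. Minimal: {G}⁺ = {G}; {A}⁺ = {A} — none reach the full schema.
{E, F, H}⁺: EFH→ADG adds A, D, G; DG→HJ adds J; DFH→BGJ adds B → {A, B, D, E, F, G, H, J}. Minimal: {F, H}⁺ = {F, H}; {E, H}⁺ = {E, H}; {E, F}⁺ = {E, F} — none reach the full schema.
{E, G, J}⁺: EGJ→DH adds D, H; DG→EFJ adds F; EFH→ADG adds A; DFH→BGJ adds B → {A, B, D, E, F, G, H, J}. Minimal: {G, J}⁺ = {G, J}; {E, J}⁺ = {E, J}; {E, G}⁺ = {E, G} — none reach the full schema.

{D}; {A, G}; {E, F, H}; {E, G, J}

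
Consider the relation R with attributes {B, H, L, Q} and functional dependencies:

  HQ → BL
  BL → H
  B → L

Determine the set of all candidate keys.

BQ, HQ

{B, Q}⁺: B→L adds L; BL→H adds H → {B, H, L, Q}. Minimal: {Q}⁺ = {Q}; {B}⁺ = {B, H, L} — none reach the full schema.
{H, Q}⁺: HQ→BL adds B, L → {B, H, L, Q}. Minimal: {Q}⁺ = {Q}; {H}⁺ = {H} — none reach the full schema.
Any other superkey contains one of these as a subset, so there are no further candidate keys.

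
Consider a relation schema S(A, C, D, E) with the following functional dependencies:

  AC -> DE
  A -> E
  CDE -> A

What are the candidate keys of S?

Attribute C never appears on the right-hand side of any dependency, so C must belong to every candidate key.
{C}⁺ = {C}, which is not all of the schema, so we must add further attributes.
{A, C}⁺: AC→DE adds D, E → {A, C, D, E}. Minimal: {C}⁺ = {C}; {A}⁺ = {A, E} — none reach the full schema.
{C, D, E}⁺: CDE→A adds A → {A, C, D, E}. Minimal: {D, E}⁺ = {D, E}; {C, E}⁺ = {C, E}; {C, D}⁺ = {C, D} — none reach the full schema.

(A, C), (C, D, E)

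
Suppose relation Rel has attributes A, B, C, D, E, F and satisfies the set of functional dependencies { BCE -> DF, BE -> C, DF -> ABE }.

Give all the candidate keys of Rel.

BE; DF

{B, E}⁺: BE→C adds C; BCE→DF adds D, F; DF→ABE adds A → {A, B, C, D, E, F}. Minimal: {E}⁺ = {E}; {B}⁺ = {B} — none reach the full schema.
{D, F}⁺: DF→ABE adds A, B, E; BE→C adds C → {A, B, C, D, E, F}. Minimal: {F}⁺ = {F}; {D}⁺ = {D} — none reach the full schema.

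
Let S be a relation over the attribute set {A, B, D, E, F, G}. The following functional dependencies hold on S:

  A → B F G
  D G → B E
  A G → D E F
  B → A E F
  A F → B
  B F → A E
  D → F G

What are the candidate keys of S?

{A}⁺: A→BFG adds B, F, G; AG→DEF adds D, E → {A, B, D, E, F, G}.
{B}⁺: B→AEF adds A, E, F; A→BFG adds G; AG→DEF adds D → {A, B, D, E, F, G}.
{D}⁺: D→FG adds F, G; DG→BE adds B, E; B→AEF adds A → {A, B, D, E, F, G}.

{A}, {B}, {D}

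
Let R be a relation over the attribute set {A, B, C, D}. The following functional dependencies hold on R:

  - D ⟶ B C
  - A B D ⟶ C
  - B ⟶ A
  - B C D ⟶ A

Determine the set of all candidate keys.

Attribute D never appears on the right-hand side of any dependency, so D must belong to every candidate key.
{D}⁺ = {A, B, C, D}, which is all of the schema, so {D} is the only candidate key.

D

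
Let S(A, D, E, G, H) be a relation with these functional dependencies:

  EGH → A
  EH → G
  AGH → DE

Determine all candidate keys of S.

Attribute H never appears on the right-hand side of any dependency, so H must belong to every candidate key.
{H}⁺ = {H}, which is not all of the schema, so we must add further attributes.
{E, H}⁺: EH→G adds G; EGH→A adds A; AGH→DE adds D → {A, D, E, G, H}.
{A, G, H}⁺: AGH→DE adds D, E → {A, D, E, G, H}.
Any other superkey contains one of these as a subset, so there are no further candidate keys.

EH; AGH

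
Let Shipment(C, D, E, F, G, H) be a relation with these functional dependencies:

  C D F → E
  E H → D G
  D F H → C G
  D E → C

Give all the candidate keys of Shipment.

Attributes F, H never appear on any right-hand side, so every candidate key must contain {F, H}.
{F, H}⁺ = {F, H}, which is not all of the schema, so we must add further attributes.
{D, F, H}⁺: DFH→CG adds C, G; CDF→E adds E → {C, D, E, F, G, H}.
{E, F, H}⁺: EH→DG adds D, G; DFH→CG adds C → {C, D, E, F, G, H}.

DFH, EFH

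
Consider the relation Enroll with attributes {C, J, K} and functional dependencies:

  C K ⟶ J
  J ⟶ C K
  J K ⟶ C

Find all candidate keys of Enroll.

{J}⁺: J→CK adds C, K → {C, J, K}.
{C, K}⁺: CK→J adds J → {C, J, K}. Minimal: {K}⁺ = {K}; {C}⁺ = {C} — none reach the full schema.

{J}, {C, K}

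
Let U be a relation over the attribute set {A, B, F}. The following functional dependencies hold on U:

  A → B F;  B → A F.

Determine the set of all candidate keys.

{A}, {B}

{A}⁺: A→BF adds B, F → {A, B, F}.
{B}⁺: B→AF adds A, F → {A, B, F}.
Any other superkey contains one of these as a subset, so there are no further candidate keys.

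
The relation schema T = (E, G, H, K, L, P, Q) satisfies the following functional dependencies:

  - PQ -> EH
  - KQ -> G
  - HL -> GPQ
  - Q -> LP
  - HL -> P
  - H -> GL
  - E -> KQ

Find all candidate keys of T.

(E); (H); (Q)

{E}⁺: E→KQ adds K, Q; KQ→G adds G; Q→LP adds L, P; PQ→EH adds H → {E, G, H, K, L, P, Q}.
{H}⁺: H→GL adds G, L; HL→GPQ adds P, Q; PQ→EH adds E; E→KQ adds K → {E, G, H, K, L, P, Q}.
{Q}⁺: Q→LP adds L, P; PQ→EH adds E, H; HL→GPQ adds G; E→KQ adds K → {E, G, H, K, L, P, Q}.
Any other superkey contains one of these as a subset, so there are no further candidate keys.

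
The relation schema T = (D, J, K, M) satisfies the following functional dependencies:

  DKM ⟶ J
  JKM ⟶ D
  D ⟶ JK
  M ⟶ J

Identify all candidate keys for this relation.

Attribute M never appears on the right-hand side of any dependency, so M must belong to every candidate key.
{M}⁺ = {J, M}, which is not all of the schema, so we must add further attributes.
{D, M}⁺: D→JK adds J, K → {D, J, K, M}. Minimal: {M}⁺ = {J, M}; {D}⁺ = {D, J, K} — none reach the full schema.
{K, M}⁺: M→J adds J; JKM→D adds D → {D, J, K, M}. Minimal: {M}⁺ = {J, M}; {K}⁺ = {K} — none reach the full schema.
Any other superkey contains one of these as a subset, so there are no further candidate keys.

(D, M), (K, M)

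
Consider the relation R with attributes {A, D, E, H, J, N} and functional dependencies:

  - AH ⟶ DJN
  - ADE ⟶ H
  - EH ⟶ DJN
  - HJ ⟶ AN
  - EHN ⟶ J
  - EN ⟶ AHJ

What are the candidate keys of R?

{E, H}, {E, N}, {A, D, E}

{E, H}⁺: EH→DJN adds D, J, N; HJ→AN adds A → {A, D, E, H, J, N}. Minimal: {H}⁺ = {H}; {E}⁺ = {E} — none reach the full schema.
{E, N}⁺: EN→AHJ adds A, H, J; AH→DJN adds D → {A, D, E, H, J, N}. Minimal: {N}⁺ = {N}; {E}⁺ = {E} — none reach the full schema.
{A, D, E}⁺: ADE→H adds H; EH→DJN adds J, N → {A, D, E, H, J, N}. Minimal: {D, E}⁺ = {D, E}; {A, E}⁺ = {A, E}; {A, D}⁺ = {A, D} — none reach the full schema.
Any other superkey contains one of these as a subset, so there are no further candidate keys.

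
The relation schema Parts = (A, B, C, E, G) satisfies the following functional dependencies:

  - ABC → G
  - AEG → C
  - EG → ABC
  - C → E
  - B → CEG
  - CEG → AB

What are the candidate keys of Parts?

{B}⁺: B→CEG adds C, E, G; CEG→AB adds A → {A, B, C, E, G}.
{C, G}⁺: C→E adds E; CEG→AB adds A, B → {A, B, C, E, G}. Minimal: {G}⁺ = {G}; {C}⁺ = {C, E} — none reach the full schema.
{E, G}⁺: EG→ABC adds A, B, C → {A, B, C, E, G}. Minimal: {G}⁺ = {G}; {E}⁺ = {E} — none reach the full schema.
Any other superkey contains one of these as a subset, so there are no further candidate keys.

{B}, {C, G}, {E, G}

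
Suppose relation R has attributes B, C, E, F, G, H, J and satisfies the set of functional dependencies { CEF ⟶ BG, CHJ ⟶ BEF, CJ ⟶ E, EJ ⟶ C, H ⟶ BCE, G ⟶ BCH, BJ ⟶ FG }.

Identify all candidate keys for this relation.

{B, J}, {G, J}, {H, J}, {C, F, J}, {E, F, J}

{B, J}⁺: BJ→FG adds F, G; G→BCH adds C, H; CHJ→BEF adds E → {B, C, E, F, G, H, J}. Minimal: {J}⁺ = {J}; {B}⁺ = {B} — none reach the full schema.
{G, J}⁺: G→BCH adds B, C, H; BJ→FG adds F; CHJ→BEF adds E → {B, C, E, F, G, H, J}. Minimal: {J}⁺ = {J}; {G}⁺ = {B, C, E, G, H} — none reach the full schema.
{H, J}⁺: H→BCE adds B, C, E; BJ→FG adds F, G → {B, C, E, F, G, H, J}. Minimal: {J}⁺ = {J}; {H}⁺ = {B, C, E, H} — none reach the full schema.
{C, F, J}⁺: CJ→E adds E; CEF→BG adds B, G; G→BCH adds H → {B, C, E, F, G, H, J}. Minimal: {F, J}⁺ = {F, J}; {C, J}⁺ = {C, E, J}; {C, F}⁺ = {C, F} — none reach the full schema.
{E, F, J}⁺: EJ→C adds C; CEF→BG adds B, G; G→BCH adds H → {B, C, E, F, G, H, J}. Minimal: {F, J}⁺ = {F, J}; {E, J}⁺ = {C, E, J}; {E, F}⁺ = {E, F} — none reach the full schema.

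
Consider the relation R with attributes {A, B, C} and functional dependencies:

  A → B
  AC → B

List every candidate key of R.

{A, C}

Attributes A, C never appear on any right-hand side, so every candidate key must contain {A, C}.
{A, C}⁺ = {A, B, C}, which is all of the schema, so {A, C} is the only candidate key.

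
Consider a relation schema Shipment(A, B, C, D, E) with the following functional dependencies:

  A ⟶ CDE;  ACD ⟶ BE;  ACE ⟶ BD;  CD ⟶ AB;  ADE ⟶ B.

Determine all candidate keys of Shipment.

A; CD

{A}⁺: A→CDE adds C, D, E; ACD→BE adds B → {A, B, C, D, E}.
{C, D}⁺: CD→AB adds A, B; A→CDE adds E → {A, B, C, D, E}.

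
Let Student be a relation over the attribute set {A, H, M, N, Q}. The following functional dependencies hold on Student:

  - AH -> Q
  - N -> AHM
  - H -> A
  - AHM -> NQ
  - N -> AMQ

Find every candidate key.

{N}, {H, M}

{N}⁺: N→AHM adds A, H, M; AHM→NQ adds Q → {A, H, M, N, Q}.
{H, M}⁺: H→A adds A; AHM→NQ adds N, Q → {A, H, M, N, Q}.
Any other superkey contains one of these as a subset, so there are no further candidate keys.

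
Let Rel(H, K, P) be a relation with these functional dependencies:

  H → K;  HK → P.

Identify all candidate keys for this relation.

{H}

Attribute H never appears on the right-hand side of any dependency, so H must belong to every candidate key.
{H}⁺ = {H, K, P}, which is all of the schema, so {H} is the only candidate key.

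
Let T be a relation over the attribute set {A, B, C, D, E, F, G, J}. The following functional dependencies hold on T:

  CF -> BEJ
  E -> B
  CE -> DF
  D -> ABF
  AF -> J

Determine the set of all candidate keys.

(C, D, G), (C, E, G), (C, F, G)

Attributes C, G never appear on any right-hand side, so every candidate key must contain {C, G}.
{C, G}⁺ = {C, G}, which is not all of the schema, so we must add further attributes.
{C, D, G}⁺: D→ABF adds A, B, F; AF→J adds J; CF→BEJ adds E → {A, B, C, D, E, F, G, J}. Minimal: {D, G}⁺ = {A, B, D, F, G, J}; {C, G}⁺ = {C, G}; {C, D}⁺ = {A, B, C, D, E, F, J} — none reach the full schema.
{C, E, G}⁺: E→B adds B; CE→DF adds D, F; D→ABF adds A; AF→J adds J → {A, B, C, D, E, F, G, J}. Minimal: {E, G}⁺ = {B, E, G}; {C, G}⁺ = {C, G}; {C, E}⁺ = {A, B, C, D, E, F, J} — none reach the full schema.
{C, F, G}⁺: CF→BEJ adds B, E, J; CE→DF adds D; D→ABF adds A → {A, B, C, D, E, F, G, J}. Minimal: {F, G}⁺ = {F, G}; {C, G}⁺ = {C, G}; {C, F}⁺ = {A, B, C, D, E, F, J} — none reach the full schema.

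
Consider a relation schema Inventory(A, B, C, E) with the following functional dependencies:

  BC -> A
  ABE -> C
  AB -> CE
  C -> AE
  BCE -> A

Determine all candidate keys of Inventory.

(A, B), (B, C)

Attribute B never appears on the right-hand side of any dependency, so B must belong to every candidate key.
{B}⁺ = {B}, which is not all of the schema, so we must add further attributes.
{A, B}⁺: AB→CE adds C, E → {A, B, C, E}.
{B, C}⁺: BC→A adds A; AB→CE adds E → {A, B, C, E}.
Any other superkey contains one of these as a subset, so there are no further candidate keys.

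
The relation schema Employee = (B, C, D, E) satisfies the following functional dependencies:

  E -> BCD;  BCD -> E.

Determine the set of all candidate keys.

{E}⁺: E→BCD adds B, C, D → {B, C, D, E}.
{B, C, D}⁺: BCD→E adds E → {B, C, D, E}.
Any other superkey contains one of these as a subset, so there are no further candidate keys.

{E}, {B, C, D}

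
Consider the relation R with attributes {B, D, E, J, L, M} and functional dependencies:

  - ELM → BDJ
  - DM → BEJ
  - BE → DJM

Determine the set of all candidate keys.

Attribute L never appears on the right-hand side of any dependency, so L must belong to every candidate key.
{L}⁺ = {L}, which is not all of the schema, so we must add further attributes.
{B, E, L}⁺: BE→DJM adds D, J, M → {B, D, E, J, L, M}.
{D, L, M}⁺: DM→BEJ adds B, E, J → {B, D, E, J, L, M}.
{E, L, M}⁺: ELM→BDJ adds B, D, J → {B, D, E, J, L, M}.

{B, E, L}, {D, L, M}, {E, L, M}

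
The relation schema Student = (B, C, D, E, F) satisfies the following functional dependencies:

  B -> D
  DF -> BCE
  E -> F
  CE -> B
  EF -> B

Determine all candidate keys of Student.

{E}⁺: E→F adds F; EF→B adds B; B→D adds D; DF→BCE adds C → {B, C, D, E, F}.
{B, F}⁺: B→D adds D; DF→BCE adds C, E → {B, C, D, E, F}. Minimal: {F}⁺ = {F}; {B}⁺ = {B, D} — none reach the full schema.
{D, F}⁺: DF→BCE adds B, C, E → {B, C, D, E, F}. Minimal: {F}⁺ = {F}; {D}⁺ = {D} — none reach the full schema.

{E}, {B, F}, {D, F}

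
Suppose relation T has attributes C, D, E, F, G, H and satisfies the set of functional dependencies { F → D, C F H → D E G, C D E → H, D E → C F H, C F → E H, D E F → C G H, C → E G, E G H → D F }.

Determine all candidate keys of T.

{C, D}⁺: C→EG adds E, G; CDE→H adds H; DE→CFH adds F → {C, D, E, F, G, H}. Minimal: {D}⁺ = {D}; {C}⁺ = {C, E, G} — none reach the full schema.
{C, F}⁺: F→D adds D; CF→EH adds E, H; DEF→CGH adds G → {C, D, E, F, G, H}. Minimal: {F}⁺ = {D, F}; {C}⁺ = {C, E, G} — none reach the full schema.
{C, H}⁺: C→EG adds E, G; EGH→DF adds D, F → {C, D, E, F, G, H}. Minimal: {H}⁺ = {H}; {C}⁺ = {C, E, G} — none reach the full schema.
{D, E}⁺: DE→CFH adds C, F, H; DEF→CGH adds G → {C, D, E, F, G, H}. Minimal: {E}⁺ = {E}; {D}⁺ = {D} — none reach the full schema.
{E, F}⁺: F→D adds D; DE→CFH adds C, H; DEF→CGH adds G → {C, D, E, F, G, H}. Minimal: {F}⁺ = {D, F}; {E}⁺ = {E} — none reach the full schema.
{E, G, H}⁺: EGH→DF adds D, F; DE→CFH adds C → {C, D, E, F, G, H}. Minimal: {G, H}⁺ = {G, H}; {E, H}⁺ = {E, H}; {E, G}⁺ = {E, G} — none reach the full schema.

{C, D}; {C, F}; {C, H}; {D, E}; {E, F}; {E, G, H}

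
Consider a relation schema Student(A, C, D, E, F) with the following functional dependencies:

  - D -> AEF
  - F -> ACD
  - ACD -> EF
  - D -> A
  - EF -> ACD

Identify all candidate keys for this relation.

{D}⁺: D→AEF adds A, E, F; F→ACD adds C → {A, C, D, E, F}.
{F}⁺: F→ACD adds A, C, D; ACD→EF adds E → {A, C, D, E, F}.

{D}; {F}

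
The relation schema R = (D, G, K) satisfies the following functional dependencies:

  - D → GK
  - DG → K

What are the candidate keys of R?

{D}

Attribute D never appears on the right-hand side of any dependency, so D must belong to every candidate key.
{D}⁺ = {D, G, K}, which is all of the schema, so {D} is the only candidate key.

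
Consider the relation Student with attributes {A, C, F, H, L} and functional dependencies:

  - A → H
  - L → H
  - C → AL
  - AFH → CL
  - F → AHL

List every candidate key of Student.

{F}

{F}⁺: F→AHL adds A, H, L; AFH→CL adds C → {A, C, F, H, L}.
No other minimal superkey exists.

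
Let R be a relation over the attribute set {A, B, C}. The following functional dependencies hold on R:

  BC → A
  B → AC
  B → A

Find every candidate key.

Attribute B never appears on the right-hand side of any dependency, so B must belong to every candidate key.
{B}⁺ = {A, B, C}, which is all of the schema, so {B} is the only candidate key.

B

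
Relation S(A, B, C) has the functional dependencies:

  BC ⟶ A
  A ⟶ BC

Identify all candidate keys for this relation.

A; BC

{A}⁺: A→BC adds B, C → {A, B, C}.
{B, C}⁺: BC→A adds A → {A, B, C}. Minimal: {C}⁺ = {C}; {B}⁺ = {B} — none reach the full schema.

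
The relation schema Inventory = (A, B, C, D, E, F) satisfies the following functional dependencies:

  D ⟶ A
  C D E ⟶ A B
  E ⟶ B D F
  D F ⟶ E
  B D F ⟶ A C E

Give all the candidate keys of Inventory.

{E}, {D, F}

{E}⁺: E→BDF adds B, D, F; BDF→ACE adds A, C → {A, B, C, D, E, F}.
{D, F}⁺: D→A adds A; DF→E adds E; E→BDF adds B; BDF→ACE adds C → {A, B, C, D, E, F}. Minimal: {F}⁺ = {F}; {D}⁺ = {A, D} — none reach the full schema.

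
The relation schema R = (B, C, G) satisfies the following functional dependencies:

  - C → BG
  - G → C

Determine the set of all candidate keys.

{C}⁺: C→BG adds B, G → {B, C, G}.
{G}⁺: G→C adds C; C→BG adds B → {B, C, G}.
Any other superkey contains one of these as a subset, so there are no further candidate keys.

{C}, {G}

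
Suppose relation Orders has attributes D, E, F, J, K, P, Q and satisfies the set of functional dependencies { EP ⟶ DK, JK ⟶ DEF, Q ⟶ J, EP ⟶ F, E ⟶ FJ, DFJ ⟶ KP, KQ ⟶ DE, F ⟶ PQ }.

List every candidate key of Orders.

{E}, {D, F}, {F, K}, {J, K}, {K, Q}

{E}⁺: E→FJ adds F, J; F→PQ adds P, Q; EP→DK adds D, K → {D, E, F, J, K, P, Q}.
{D, F}⁺: F→PQ adds P, Q; Q→J adds J; DFJ→KP adds K; KQ→DE adds E → {D, E, F, J, K, P, Q}. Minimal: {F}⁺ = {F, J, P, Q}; {D}⁺ = {D} — none reach the full schema.
{F, K}⁺: F→PQ adds P, Q; Q→J adds J; KQ→DE adds D, E → {D, E, F, J, K, P, Q}. Minimal: {K}⁺ = {K}; {F}⁺ = {F, J, P, Q} — none reach the full schema.
{J, K}⁺: JK→DEF adds D, E, F; DFJ→KP adds P; F→PQ adds Q → {D, E, F, J, K, P, Q}. Minimal: {K}⁺ = {K}; {J}⁺ = {J} — none reach the full schema.
{K, Q}⁺: Q→J adds J; KQ→DE adds D, E; JK→DEF adds F; DFJ→KP adds P → {D, E, F, J, K, P, Q}. Minimal: {Q}⁺ = {J, Q}; {K}⁺ = {K} — none reach the full schema.
Any other superkey contains one of these as a subset, so there are no further candidate keys.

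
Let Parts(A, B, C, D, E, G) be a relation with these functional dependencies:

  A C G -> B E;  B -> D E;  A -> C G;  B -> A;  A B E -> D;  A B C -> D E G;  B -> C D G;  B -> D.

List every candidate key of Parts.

{A}, {B}

{A}⁺: A→CG adds C, G; ACG→BE adds B, E; B→DE adds D → {A, B, C, D, E, G}.
{B}⁺: B→DE adds D, E; B→A adds A; B→CDG adds C, G → {A, B, C, D, E, G}.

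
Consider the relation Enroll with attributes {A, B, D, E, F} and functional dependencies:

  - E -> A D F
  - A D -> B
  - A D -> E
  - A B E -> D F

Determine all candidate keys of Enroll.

{E}, {A, D}

{E}⁺: E→ADF adds A, D, F; AD→B adds B → {A, B, D, E, F}.
{A, D}⁺: AD→B adds B; AD→E adds E; ABE→DF adds F → {A, B, D, E, F}.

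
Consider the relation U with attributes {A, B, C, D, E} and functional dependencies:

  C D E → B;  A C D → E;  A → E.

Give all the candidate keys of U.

(A, C, D)

Attributes A, C, D never appear on any right-hand side, so every candidate key must contain {A, C, D}.
{A, C, D}⁺ = {A, B, C, D, E}, which is all of the schema, so {A, C, D} is the only candidate key.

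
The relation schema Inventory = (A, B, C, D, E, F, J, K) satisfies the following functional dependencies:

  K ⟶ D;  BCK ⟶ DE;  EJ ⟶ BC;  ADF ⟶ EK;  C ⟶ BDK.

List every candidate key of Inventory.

Attributes A, F, J never appear on any right-hand side, so every candidate key must contain {A, F, J}.
{A, F, J}⁺ = {A, F, J}, which is not all of the schema, so we must add further attributes.
{A, C, F, J}⁺: C→BDK adds B, D, K; BCK→DE adds E → {A, B, C, D, E, F, J, K}. Minimal: {C, F, J}⁺ = {B, C, D, E, F, J, K}; {A, F, J}⁺ = {A, F, J}; {A, C, J}⁺ = {A, B, C, D, E, J, K}; … — none reach the full schema.
{A, D, F, J}⁺: ADF→EK adds E, K; EJ→BC adds B, C → {A, B, C, D, E, F, J, K}. Minimal: {D, F, J}⁺ = {D, F, J}; {A, F, J}⁺ = {A, F, J}; {A, D, J}⁺ = {A, D, J}; … — none reach the full schema.
{A, E, F, J}⁺: EJ→BC adds B, C; C→BDK adds D, K → {A, B, C, D, E, F, J, K}. Minimal: {E, F, J}⁺ = {B, C, D, E, F, J, K}; {A, F, J}⁺ = {A, F, J}; {A, E, J}⁺ = {A, B, C, D, E, J, K}; … — none reach the full schema.
{A, F, J, K}⁺: K→D adds D; ADF→EK adds E; EJ→BC adds B, C → {A, B, C, D, E, F, J, K}. Minimal: {F, J, K}⁺ = {D, F, J, K}; {A, J, K}⁺ = {A, D, J, K}; {A, F, K}⁺ = {A, D, E, F, K}; … — none reach the full schema.
Any other superkey contains one of these as a subset, so there are no further candidate keys.

{A, C, F, J}, {A, D, F, J}, {A, E, F, J}, {A, F, J, K}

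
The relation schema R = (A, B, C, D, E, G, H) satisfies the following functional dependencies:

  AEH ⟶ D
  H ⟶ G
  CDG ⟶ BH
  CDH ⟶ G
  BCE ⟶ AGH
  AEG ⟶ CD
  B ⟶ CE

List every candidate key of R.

(B), (A, E, G), (A, E, H), (C, D, G), (C, D, H)

{B}⁺: B→CE adds C, E; BCE→AGH adds A, G, H; AEG→CD adds D → {A, B, C, D, E, G, H}.
{A, E, G}⁺: AEG→CD adds C, D; CDG→BH adds B, H → {A, B, C, D, E, G, H}. Minimal: {E, G}⁺ = {E, G}; {A, G}⁺ = {A, G}; {A, E}⁺ = {A, E} — none reach the full schema.
{A, E, H}⁺: AEH→D adds D; H→G adds G; AEG→CD adds C; CDG→BH adds B → {A, B, C, D, E, G, H}. Minimal: {E, H}⁺ = {E, G, H}; {A, H}⁺ = {A, G, H}; {A, E}⁺ = {A, E} — none reach the full schema.
{C, D, G}⁺: CDG→BH adds B, H; B→CE adds E; BCE→AGH adds A → {A, B, C, D, E, G, H}. Minimal: {D, G}⁺ = {D, G}; {C, G}⁺ = {C, G}; {C, D}⁺ = {C, D} — none reach the full schema.
{C, D, H}⁺: H→G adds G; CDG→BH adds B; B→CE adds E; BCE→AGH adds A → {A, B, C, D, E, G, H}. Minimal: {D, H}⁺ = {D, G, H}; {C, H}⁺ = {C, G, H}; {C, D}⁺ = {C, D} — none reach the full schema.
Any other superkey contains one of these as a subset, so there are no further candidate keys.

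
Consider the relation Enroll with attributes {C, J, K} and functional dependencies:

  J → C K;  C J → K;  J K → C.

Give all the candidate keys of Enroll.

{J}

Attribute J never appears on the right-hand side of any dependency, so J must belong to every candidate key.
{J}⁺ = {C, J, K}, which is all of the schema, so {J} is the only candidate key.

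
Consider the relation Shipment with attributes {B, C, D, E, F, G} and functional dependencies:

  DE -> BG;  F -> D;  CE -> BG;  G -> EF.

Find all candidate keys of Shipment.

{C, E}, {C, G}

{C, E}⁺: CE→BG adds B, G; G→EF adds F; F→D adds D → {B, C, D, E, F, G}.
{C, G}⁺: G→EF adds E, F; F→D adds D; CE→BG adds B → {B, C, D, E, F, G}.
Any other superkey contains one of these as a subset, so there are no further candidate keys.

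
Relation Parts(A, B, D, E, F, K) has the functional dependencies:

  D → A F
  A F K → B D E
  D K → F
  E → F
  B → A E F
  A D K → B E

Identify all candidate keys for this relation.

(B, K), (D, K), (A, E, K), (A, F, K)

Attribute K never appears on the right-hand side of any dependency, so K must belong to every candidate key.
{K}⁺ = {K}, which is not all of the schema, so we must add further attributes.
{B, K}⁺: B→AEF adds A, E, F; AFK→BDE adds D → {A, B, D, E, F, K}.
{D, K}⁺: D→AF adds A, F; AFK→BDE adds B, E → {A, B, D, E, F, K}.
{A, E, K}⁺: E→F adds F; AFK→BDE adds B, D → {A, B, D, E, F, K}.
{A, F, K}⁺: AFK→BDE adds B, D, E → {A, B, D, E, F, K}.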